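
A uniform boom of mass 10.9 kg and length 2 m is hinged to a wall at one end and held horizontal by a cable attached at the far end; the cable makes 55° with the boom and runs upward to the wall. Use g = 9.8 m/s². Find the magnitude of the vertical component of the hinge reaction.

Take torques about the hinge: T sin 55° · 2 = 10.9×9.8×1 = 106.82 N·m.
So T = 106.82 / (0.8192 × 2) = 65.202 N.
ΣF_y = 0: H_y = (10.9×9.8) − T sin 55° = 106.82 − 53.41 = 53.41 N.

|H_y| ≈ 53.4 N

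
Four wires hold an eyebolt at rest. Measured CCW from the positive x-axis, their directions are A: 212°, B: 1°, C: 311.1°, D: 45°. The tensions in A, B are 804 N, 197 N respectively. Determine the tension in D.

Resolve: ΣF_x = 804 cos 212° + 197 cos 1° + T_C cos 311.1° + T_D cos 45° = 0.
        ΣF_y = 804 sin 212° + 197 sin 1° + T_C sin 311.1° + T_D sin 45° = 0.
The known terms sum to (-484.9, -422.6) N, so 0.6574 T_C + 0.7071 T_D = 484.9 and -0.7536 T_C + 0.7071 T_D = 422.6.
Solving simultaneously: T_C = 44.12 N, T_D = 644.7 N.

T_D ≈ 645 N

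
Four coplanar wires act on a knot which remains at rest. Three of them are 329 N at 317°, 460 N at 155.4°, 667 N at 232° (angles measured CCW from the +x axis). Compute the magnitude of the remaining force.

Sum the known components: ΣF_x = -588.3 N, ΣF_y = -558.5 N.
For equilibrium the remaining force must supply (−ΣF_x, −ΣF_y) = (588.3, 558.5) N.
Magnitude = √((588.3)² + (558.5)²) = 811.2 N; direction = atan2(558.5, 588.3) = 43.5°.

F ≈ 811 N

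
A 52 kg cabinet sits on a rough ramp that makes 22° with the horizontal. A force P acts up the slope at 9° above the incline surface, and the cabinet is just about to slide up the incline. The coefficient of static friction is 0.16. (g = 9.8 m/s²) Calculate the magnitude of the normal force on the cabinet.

N ≈ 431 N

On the verge of sliding up the incline, friction equals μN and acts down the slope.
Perpendicular: N + P sin 9° = W cos 22° = 472.5 N.
Along incline: P cos 9° = W sin 22° + μN  with W sin 22° = 190.9 N.
Solving the pair for P and N: P = 263.2 N, N = 431.3 N (and f = μN = 69.01 N).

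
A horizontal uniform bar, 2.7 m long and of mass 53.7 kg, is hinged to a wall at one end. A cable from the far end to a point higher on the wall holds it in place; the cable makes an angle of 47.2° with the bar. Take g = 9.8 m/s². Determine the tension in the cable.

T ≈ 359 N

Take torques about the hinge: T sin 47.2° · 2.7 = 53.7×9.8×1.35 = 710.45 N·m.
So T = 710.45 / (0.7337 × 2.7) = 358.62 N.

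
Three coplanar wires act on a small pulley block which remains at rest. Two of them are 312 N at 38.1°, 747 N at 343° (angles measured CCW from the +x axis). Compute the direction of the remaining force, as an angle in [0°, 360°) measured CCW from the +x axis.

θ ≈ 178°

Sum the known components: ΣF_x = 959.9 N, ΣF_y = -25.89 N.
For equilibrium the remaining force must supply (−ΣF_x, −ΣF_y) = (-959.9, 25.89) N.
Magnitude = √((-959.9)² + (25.89)²) = 960.2 N; direction = atan2(25.89, -959.9) = 178.5°.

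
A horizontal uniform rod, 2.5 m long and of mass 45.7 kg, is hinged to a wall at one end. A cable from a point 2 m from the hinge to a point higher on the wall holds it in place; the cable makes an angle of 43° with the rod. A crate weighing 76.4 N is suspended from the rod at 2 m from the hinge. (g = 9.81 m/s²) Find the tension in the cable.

Take torques about the hinge: T sin 43° · 2 = 45.7×9.81×1.25 + 76.4×2 = 713.2 N·m.
So T = 713.2 / (0.6820 × 2) = 522.87 N.

T ≈ 523 N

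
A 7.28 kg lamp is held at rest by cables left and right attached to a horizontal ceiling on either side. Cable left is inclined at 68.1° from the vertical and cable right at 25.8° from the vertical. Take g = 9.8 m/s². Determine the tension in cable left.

Angles from the horizontal: cable left is 90° − 68.1° = 21.9°, cable right is 90° − 25.8° = 64.2°.
Weight W = 7.28 × 9.8 = 71.34 N acts straight down.
Horizontal: T_left cos 21.9° = T_right cos 64.2°  →  T_right = 2.132 T_left.
Vertical: T_left sin 21.9° + T_right sin 64.2° = 71.34.
Substituting the horizontal relation into the vertical equation gives 2.292 T_left = 71.34, so T_left = 31.12 N.

T_left ≈ 31.1 N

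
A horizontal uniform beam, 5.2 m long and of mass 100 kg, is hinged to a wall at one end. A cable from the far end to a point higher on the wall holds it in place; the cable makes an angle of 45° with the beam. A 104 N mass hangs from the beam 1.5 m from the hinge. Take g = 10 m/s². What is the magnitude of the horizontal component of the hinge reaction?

Take torques about the hinge: T sin 45° · 5.2 = 100×10×2.6 + 104×1.5 = 2756 N·m.
So T = 2756 / (0.7071 × 5.2) = 749.53 N.
ΣF_x = 0: H_x = T cos 45° = 530 N.

H_x ≈ 530 N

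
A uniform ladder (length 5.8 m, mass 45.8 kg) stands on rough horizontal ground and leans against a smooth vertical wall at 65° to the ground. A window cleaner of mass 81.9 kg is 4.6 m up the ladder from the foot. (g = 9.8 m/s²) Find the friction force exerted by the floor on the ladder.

Torques about the foot: N_wall · 5.8 sin 65° = 45.8×9.8×2.9 cos 65° + 81.9×9.8×4.6 cos 65° → N_wall = 401.48 N.
ΣF_x = 0: f_floor = N_wall = 401.48 N.

f ≈ 401 N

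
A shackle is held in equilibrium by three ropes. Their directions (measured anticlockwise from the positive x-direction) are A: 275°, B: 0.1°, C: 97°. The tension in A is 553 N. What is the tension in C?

Resolve: ΣF_x = 553 cos 275° + T_B cos 0.1° + T_C cos 97° = 0.
        ΣF_y = 553 sin 275° + T_B sin 0.1° + T_C sin 97° = 0.
The known terms sum to (48.2, -550.9) N, so 1.0000 T_B − 0.1219 T_C = -48.2 and 0.0017 T_B + 0.9925 T_C = 550.9.
Solving simultaneously: T_B = 19.44 N, T_C = 555 N.

T_C ≈ 555 N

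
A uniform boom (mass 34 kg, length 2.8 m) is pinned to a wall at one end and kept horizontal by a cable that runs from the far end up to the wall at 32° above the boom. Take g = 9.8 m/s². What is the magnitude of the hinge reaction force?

|H| ≈ 314 N

Take torques about the hinge: T sin 32° · 2.8 = 34×9.8×1.4 = 466.48 N·m.
So T = 466.48 / (0.5299 × 2.8) = 314.39 N.
ΣF_x = 0: H_x = T cos 32° = 266.62 N.
ΣF_y = 0: H_y = (34×9.8) − T sin 32° = 333.2 − 166.6 = 166.6 N.
|H| = √(H_x² + H_y²) = √((266.62)² + (166.6)²) = 314.39 N.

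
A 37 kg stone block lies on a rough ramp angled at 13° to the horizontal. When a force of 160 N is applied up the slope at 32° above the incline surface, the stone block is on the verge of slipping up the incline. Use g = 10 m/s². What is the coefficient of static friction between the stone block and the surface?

On the verge of sliding up the incline, friction is at its maximum μN and acts down the slope.
Perpendicular to incline: N = W cos 13° − P sin 32° = 360.5 − 84.79 = 275.7 N.
Along incline: P cos 32° − μN = W sin 13° → μ = −(W sin 13° − P cos 32°) / N = 0.1902.

μ ≈ 0.190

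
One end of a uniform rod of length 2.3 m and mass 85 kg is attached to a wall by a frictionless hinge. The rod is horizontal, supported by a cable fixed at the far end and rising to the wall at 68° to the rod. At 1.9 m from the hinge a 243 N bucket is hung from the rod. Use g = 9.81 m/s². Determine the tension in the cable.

T ≈ 666 N

Take torques about the hinge: T sin 68° · 2.3 = 85×9.81×1.15 + 243×1.9 = 1420.6 N·m.
So T = 1420.6 / (0.9272 × 2.3) = 666.17 N.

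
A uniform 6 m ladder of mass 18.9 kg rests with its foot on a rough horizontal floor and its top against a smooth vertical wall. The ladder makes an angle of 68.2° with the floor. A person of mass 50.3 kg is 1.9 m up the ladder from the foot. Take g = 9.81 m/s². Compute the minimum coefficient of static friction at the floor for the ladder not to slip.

μ_min ≈ 0.147

ΣF_y = 0: N_floor = 18.9×9.81 + 50.3×9.81 = 678.85 N.
Torques about the foot: N_wall · 6 sin 68.2° = 18.9×9.81×3 cos 68.2° + 50.3×9.81×1.9 cos 68.2° → N_wall = 99.577 N.
ΣF_x = 0: f_floor = N_wall = 99.577 N.
μ_min = f_floor / N_floor = 99.577 / 678.85 = 0.1467.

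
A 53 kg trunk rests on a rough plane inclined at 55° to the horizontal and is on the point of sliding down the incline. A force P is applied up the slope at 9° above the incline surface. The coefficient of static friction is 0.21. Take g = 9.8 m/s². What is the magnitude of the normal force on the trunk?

N ≈ 238 N

On the verge of sliding down the incline, friction equals μN and acts up the slope.
Perpendicular: N + P sin 9° = W cos 55° = 297.9 N.
Along incline: P cos 9° + μN = W sin 55° with W sin 55° = 425.5 N.
Solving the pair for P and N: P = 380.1 N, N = 238.5 N (and f = μN = 50.08 N).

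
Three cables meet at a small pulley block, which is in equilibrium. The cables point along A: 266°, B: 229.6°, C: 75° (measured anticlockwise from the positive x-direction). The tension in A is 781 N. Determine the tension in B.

Resolve: ΣF_x = 781 cos 266° + T_B cos 229.6° + T_C cos 75° = 0.
        ΣF_y = 781 sin 266° + T_B sin 229.6° + T_C sin 75° = 0.
The known terms sum to (-54.48, -779.1) N, so -0.6481 T_B + 0.2588 T_C = 54.48 and -0.7615 T_B + 0.9659 T_C = 779.1.
Solving simultaneously: T_B = 347.4 N, T_C = 1080 N.

T_B ≈ 347 N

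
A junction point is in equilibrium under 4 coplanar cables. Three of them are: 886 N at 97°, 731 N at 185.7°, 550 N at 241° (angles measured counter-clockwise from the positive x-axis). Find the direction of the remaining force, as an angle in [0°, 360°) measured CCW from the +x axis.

Sum the known components: ΣF_x = -1102 N, ΣF_y = 325.8 N.
For equilibrium the remaining force must supply (−ΣF_x, −ΣF_y) = (1102, -325.8) N.
Magnitude = √((1102)² + (-325.8)²) = 1149 N; direction = atan2(-325.8, 1102) = 343.5°.

θ ≈ 344°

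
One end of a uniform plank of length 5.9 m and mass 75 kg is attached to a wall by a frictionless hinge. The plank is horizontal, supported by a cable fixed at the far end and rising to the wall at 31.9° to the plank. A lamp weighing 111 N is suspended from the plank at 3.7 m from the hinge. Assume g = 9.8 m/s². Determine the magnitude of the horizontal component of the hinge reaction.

Take torques about the hinge: T sin 31.9° · 5.9 = 75×9.8×2.95 + 111×3.7 = 2578.9 N·m.
So T = 2578.9 / (0.5284 × 5.9) = 827.17 N.
ΣF_x = 0: H_x = T cos 31.9° = 702.25 N.

H_x ≈ 702 N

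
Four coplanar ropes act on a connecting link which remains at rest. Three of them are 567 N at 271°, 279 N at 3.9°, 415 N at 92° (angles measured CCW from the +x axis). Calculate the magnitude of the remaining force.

Sum the known components: ΣF_x = 273.8 N, ΣF_y = -133.2 N.
For equilibrium the remaining force must supply (−ΣF_x, −ΣF_y) = (-273.8, 133.2) N.
Magnitude = √((-273.8)² + (133.2)²) = 304.4 N; direction = atan2(133.2, -273.8) = 154.1°.

F ≈ 304 N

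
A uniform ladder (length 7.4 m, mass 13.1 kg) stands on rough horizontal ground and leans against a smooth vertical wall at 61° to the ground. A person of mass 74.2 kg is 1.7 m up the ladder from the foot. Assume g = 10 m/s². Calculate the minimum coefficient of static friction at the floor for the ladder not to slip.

μ_min ≈ 0.150

ΣF_y = 0: N_floor = 13.1×10 + 74.2×10 = 873 N.
Torques about the foot: N_wall · 7.4 sin 61° = 13.1×10×3.7 cos 61° + 74.2×10×1.7 cos 61° → N_wall = 130.79 N.
ΣF_x = 0: f_floor = N_wall = 130.79 N.
μ_min = f_floor / N_floor = 130.79 / 873 = 0.1498.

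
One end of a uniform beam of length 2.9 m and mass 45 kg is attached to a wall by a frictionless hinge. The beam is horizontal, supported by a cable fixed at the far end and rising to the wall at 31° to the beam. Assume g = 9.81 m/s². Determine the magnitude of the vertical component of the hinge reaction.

Take torques about the hinge: T sin 31° · 2.9 = 45×9.81×1.45 = 640.1 N·m.
So T = 640.1 / (0.5150 × 2.9) = 428.56 N.
ΣF_y = 0: H_y = (45×9.81) − T sin 31° = 441.45 − 220.73 = 220.73 N.

|H_y| ≈ 221 N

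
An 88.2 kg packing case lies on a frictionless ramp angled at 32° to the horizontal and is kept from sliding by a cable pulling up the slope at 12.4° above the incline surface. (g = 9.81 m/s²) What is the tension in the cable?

T ≈ 469 N

Take axes along and perpendicular to the incline. Weight components: W sin 32° = 458.5 N down-slope, W cos 32° = 733.8 N into the surface.
Along incline: T cos 12.4° = W sin 32° → T = 469.5 N.
Perpendicular: N = W cos 32° − T sin 12.4° = 633 N.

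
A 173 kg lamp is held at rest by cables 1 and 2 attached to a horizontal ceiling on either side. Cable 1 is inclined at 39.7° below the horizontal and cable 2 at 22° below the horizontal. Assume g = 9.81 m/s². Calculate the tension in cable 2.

T_2 ≈ 1480 N

Weight W = 173 × 9.81 = 1697 N acts straight down.
Horizontal: T_1 cos 39.7° = T_2 cos 22°  →  T_1 = 1.205 T_2.
Vertical: T_1 sin 39.7° + T_2 sin 22° = 1697.
Substituting the horizontal relation into the vertical equation gives 1.144 T_2 = 1697, so T_2 = 1483 N.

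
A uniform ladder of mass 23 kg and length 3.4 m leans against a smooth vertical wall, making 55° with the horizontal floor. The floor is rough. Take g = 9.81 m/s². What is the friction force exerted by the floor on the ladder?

f ≈ 79 N

Torques about the foot: N_wall · 3.4 sin 55° = 23×9.81×1.7 cos 55° → N_wall = 78.994 N.
ΣF_x = 0: f_floor = N_wall = 78.994 N.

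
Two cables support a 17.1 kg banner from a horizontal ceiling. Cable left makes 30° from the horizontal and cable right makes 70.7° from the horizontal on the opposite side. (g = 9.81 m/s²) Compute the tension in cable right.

T_right ≈ 148 N

Weight W = 17.1 × 9.81 = 167.8 N acts straight down.
Horizontal: T_left cos 30° = T_right cos 70.7°  →  T_left = 0.3816 T_right.
Vertical: T_left sin 30° + T_right sin 70.7° = 167.8.
Substituting the horizontal relation into the vertical equation gives 1.135 T_right = 167.8, so T_right = 147.8 N.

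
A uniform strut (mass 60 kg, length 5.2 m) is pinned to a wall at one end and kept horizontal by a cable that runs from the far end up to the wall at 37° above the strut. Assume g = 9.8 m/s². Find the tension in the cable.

Take torques about the hinge: T sin 37° · 5.2 = 60×9.8×2.6 = 1528.8 N·m.
So T = 1528.8 / (0.6018 × 5.2) = 488.52 N.

T ≈ 489 N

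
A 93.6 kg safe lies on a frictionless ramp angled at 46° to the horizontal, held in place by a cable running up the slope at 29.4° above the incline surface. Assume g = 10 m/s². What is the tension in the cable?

T ≈ 773 N

Take axes along and perpendicular to the incline. Weight components: W sin 46° = 673.3 N down-slope, W cos 46° = 650.2 N into the surface.
Along incline: T cos 29.4° = W sin 46° → T = 772.8 N.
Perpendicular: N = W cos 46° − T sin 29.4° = 270.8 N.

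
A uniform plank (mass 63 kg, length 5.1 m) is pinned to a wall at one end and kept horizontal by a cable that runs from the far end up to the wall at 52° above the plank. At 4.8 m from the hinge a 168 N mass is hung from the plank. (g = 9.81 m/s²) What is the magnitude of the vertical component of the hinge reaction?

Take torques about the hinge: T sin 52° · 5.1 = 63×9.81×2.55 + 168×4.8 = 2382.4 N·m.
So T = 2382.4 / (0.7880 × 5.1) = 592.8 N.
ΣF_y = 0: H_y = (63×9.81 + 168) − T sin 52° = 786.03 − 467.13 = 318.9 N.

|H_y| ≈ 319 N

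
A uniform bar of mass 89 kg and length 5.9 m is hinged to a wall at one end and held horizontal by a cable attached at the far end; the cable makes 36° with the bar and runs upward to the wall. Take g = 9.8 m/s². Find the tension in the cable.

T ≈ 742 N

Take torques about the hinge: T sin 36° · 5.9 = 89×9.8×2.95 = 2573 N·m.
So T = 2573 / (0.5878 × 5.9) = 741.94 N.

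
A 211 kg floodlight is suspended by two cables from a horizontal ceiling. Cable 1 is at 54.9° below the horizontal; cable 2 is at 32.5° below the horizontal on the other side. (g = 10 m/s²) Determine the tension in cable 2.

Weight W = 211 × 10 = 2110 N acts straight down.
Horizontal: T_1 cos 54.9° = T_2 cos 32.5°  →  T_1 = 1.467 T_2.
Vertical: T_1 sin 54.9° + T_2 sin 32.5° = 2110.
Substituting the horizontal relation into the vertical equation gives 1.737 T_2 = 2110, so T_2 = 1215 N.

T_2 ≈ 1210 N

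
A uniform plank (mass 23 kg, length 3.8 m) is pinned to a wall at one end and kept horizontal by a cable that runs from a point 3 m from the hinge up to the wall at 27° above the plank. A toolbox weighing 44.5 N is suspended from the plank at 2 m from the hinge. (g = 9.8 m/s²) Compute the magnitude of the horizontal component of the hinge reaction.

H_x ≈ 338 N

Take torques about the hinge: T sin 27° · 3 = 23×9.8×1.9 + 44.5×2 = 517.26 N·m.
So T = 517.26 / (0.4540 × 3) = 379.79 N.
ΣF_x = 0: H_x = T cos 27° = 338.39 N.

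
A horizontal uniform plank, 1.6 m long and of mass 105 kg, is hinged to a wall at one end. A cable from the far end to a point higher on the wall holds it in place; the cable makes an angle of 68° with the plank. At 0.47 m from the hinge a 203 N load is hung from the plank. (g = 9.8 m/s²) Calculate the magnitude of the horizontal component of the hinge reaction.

H_x ≈ 232 N

Take torques about the hinge: T sin 68° · 1.6 = 105×9.8×0.8 + 203×0.47 = 918.61 N·m.
So T = 918.61 / (0.9272 × 1.6) = 619.22 N.
ΣF_x = 0: H_x = T cos 68° = 231.96 N.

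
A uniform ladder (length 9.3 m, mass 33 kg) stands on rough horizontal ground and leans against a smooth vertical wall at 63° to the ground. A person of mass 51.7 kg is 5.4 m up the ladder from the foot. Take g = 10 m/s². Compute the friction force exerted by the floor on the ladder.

f ≈ 237 N

Torques about the foot: N_wall · 9.3 sin 63° = 33×10×4.65 cos 63° + 51.7×10×5.4 cos 63° → N_wall = 237.03 N.
ΣF_x = 0: f_floor = N_wall = 237.03 N.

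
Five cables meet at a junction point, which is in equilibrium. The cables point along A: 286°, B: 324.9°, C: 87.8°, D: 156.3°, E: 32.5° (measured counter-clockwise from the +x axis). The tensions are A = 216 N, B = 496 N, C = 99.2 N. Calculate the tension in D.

T_D ≈ 703 N

Resolve: ΣF_x = 216 cos 286° + 496 cos 324.9° + 99.2 cos 87.8° + T_D cos 156.3° + T_E cos 32.5° = 0.
        ΣF_y = 216 sin 286° + 496 sin 324.9° + 99.2 sin 87.8° + T_D sin 156.3° + T_E sin 32.5° = 0.
The known terms sum to (469.1, -393.7) N, so -0.9157 T_D + 0.8434 T_E = -469.1 and 0.4019 T_D + 0.5373 T_E = 393.7.
Solving simultaneously: T_D = 702.9 N, T_E = 206.9 N.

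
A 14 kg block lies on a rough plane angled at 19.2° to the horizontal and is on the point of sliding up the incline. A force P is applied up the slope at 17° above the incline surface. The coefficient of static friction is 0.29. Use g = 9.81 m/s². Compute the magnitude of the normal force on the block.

N ≈ 106 N

On the verge of sliding up the incline, friction equals μN and acts down the slope.
Perpendicular: N + P sin 17° = W cos 19.2° = 129.7 N.
Along incline: P cos 17° = W sin 19.2° + μN  with W sin 19.2° = 45.17 N.
Solving the pair for P and N: P = 79.51 N, N = 106.5 N (and f = μN = 30.87 N).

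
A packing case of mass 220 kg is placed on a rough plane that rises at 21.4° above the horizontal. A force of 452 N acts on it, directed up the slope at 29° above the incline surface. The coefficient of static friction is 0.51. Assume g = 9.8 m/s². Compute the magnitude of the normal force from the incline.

Axes along / perpendicular to the incline. W sin 21.4° = 786.7 N down-slope; W cos 21.4° = 2007 N into the surface.
Perpendicular: N = W cos 21.4° − P sin 29° = 2007 − 219.1 = 1788 N.
Along incline: P cos 29° + f = W sin 21.4° (friction acts up-slope) → f = 786.7 − 395.3 = 391.3 N.
|f| = 391.3 N ≤ μN = 912 N, so the packing case is indeed static.

N ≈ 1790 N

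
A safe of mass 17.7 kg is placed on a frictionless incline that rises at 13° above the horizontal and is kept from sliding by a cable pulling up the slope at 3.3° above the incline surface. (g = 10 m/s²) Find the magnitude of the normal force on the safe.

N ≈ 170 N

Take axes along and perpendicular to the incline. Weight components: W sin 13° = 39.82 N down-slope, W cos 13° = 172.5 N into the surface.
Along incline: T cos 3.3° = W sin 13° → T = 39.88 N.
Perpendicular: N = W cos 13° − T sin 3.3° = 170.2 N.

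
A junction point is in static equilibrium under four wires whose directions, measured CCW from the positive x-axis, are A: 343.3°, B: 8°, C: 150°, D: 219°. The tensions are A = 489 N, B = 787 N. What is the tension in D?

Resolve: ΣF_x = 489 cos 343.3° + 787 cos 8° + T_C cos 150° + T_D cos 219° = 0.
        ΣF_y = 489 sin 343.3° + 787 sin 8° + T_C sin 150° + T_D sin 219° = 0.
The known terms sum to (1248, -30.99) N, so -0.8660 T_C − 0.7771 T_D = -1248 and 0.5000 T_C − 0.6293 T_D = 30.99.
Solving simultaneously: T_C = 866.9 N, T_D = 639.5 N.

T_D ≈ 639 N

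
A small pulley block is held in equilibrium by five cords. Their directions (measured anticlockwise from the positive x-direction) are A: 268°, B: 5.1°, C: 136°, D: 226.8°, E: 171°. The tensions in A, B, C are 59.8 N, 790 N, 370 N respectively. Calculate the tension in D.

T_D ≈ 418 N

Resolve: ΣF_x = 59.8 cos 268° + 790 cos 5.1° + 370 cos 136° + T_D cos 226.8° + T_E cos 171° = 0.
        ΣF_y = 59.8 sin 268° + 790 sin 5.1° + 370 sin 136° + T_D sin 226.8° + T_E sin 171° = 0.
The known terms sum to (518.6, 267.5) N, so -0.6845 T_D − 0.9877 T_E = -518.6 and -0.7290 T_D + 0.1564 T_E = -267.5.
Solving simultaneously: T_D = 417.5 N, T_E = 235.7 N.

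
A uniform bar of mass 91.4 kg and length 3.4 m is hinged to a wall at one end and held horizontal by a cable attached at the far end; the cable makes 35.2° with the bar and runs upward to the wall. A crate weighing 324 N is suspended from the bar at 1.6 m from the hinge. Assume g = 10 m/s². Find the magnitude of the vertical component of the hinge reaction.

|H_y| ≈ 629 N

Take torques about the hinge: T sin 35.2° · 3.4 = 91.4×10×1.7 + 324×1.6 = 2072.2 N·m.
So T = 2072.2 / (0.5764 × 3.4) = 1057.3 N.
ΣF_y = 0: H_y = (91.4×10 + 324) − T sin 35.2° = 1238 − 609.47 = 628.53 N.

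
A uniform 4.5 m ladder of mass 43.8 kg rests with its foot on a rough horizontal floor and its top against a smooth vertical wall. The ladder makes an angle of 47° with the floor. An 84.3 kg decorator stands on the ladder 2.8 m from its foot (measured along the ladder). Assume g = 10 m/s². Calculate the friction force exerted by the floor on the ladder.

Torques about the foot: N_wall · 4.5 sin 47° = 43.8×10×2.25 cos 47° + 84.3×10×2.8 cos 47° → N_wall = 693.36 N.
ΣF_x = 0: f_floor = N_wall = 693.36 N.

f ≈ 693 N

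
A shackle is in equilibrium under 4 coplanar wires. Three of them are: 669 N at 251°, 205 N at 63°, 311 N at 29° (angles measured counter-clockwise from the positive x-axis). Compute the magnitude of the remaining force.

Sum the known components: ΣF_x = 147.3 N, ΣF_y = -299.1 N.
For equilibrium the remaining force must supply (−ΣF_x, −ΣF_y) = (-147.3, 299.1) N.
Magnitude = √((-147.3)² + (299.1)²) = 333.4 N; direction = atan2(299.1, -147.3) = 116.2°.

F ≈ 333 N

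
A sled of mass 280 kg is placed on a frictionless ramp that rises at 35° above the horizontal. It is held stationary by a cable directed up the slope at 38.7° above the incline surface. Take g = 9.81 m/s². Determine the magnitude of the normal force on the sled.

N ≈ 988 N

Take axes along and perpendicular to the incline. Weight components: W sin 35° = 1575 N down-slope, W cos 35° = 2250 N into the surface.
Along incline: T cos 38.7° = W sin 35° → T = 2019 N.
Perpendicular: N = W cos 35° − T sin 38.7° = 987.8 N.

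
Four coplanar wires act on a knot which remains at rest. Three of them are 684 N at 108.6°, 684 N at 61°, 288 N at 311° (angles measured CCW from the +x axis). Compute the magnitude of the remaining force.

F ≈ 1070 N

Sum the known components: ΣF_x = 302.4 N, ΣF_y = 1029 N.
For equilibrium the remaining force must supply (−ΣF_x, −ΣF_y) = (-302.4, -1029) N.
Magnitude = √((-302.4)² + (-1029)²) = 1073 N; direction = atan2(-1029, -302.4) = 253.6°.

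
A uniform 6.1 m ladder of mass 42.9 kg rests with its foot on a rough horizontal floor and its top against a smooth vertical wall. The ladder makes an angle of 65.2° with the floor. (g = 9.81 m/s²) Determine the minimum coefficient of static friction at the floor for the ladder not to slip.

μ_min ≈ 0.231

ΣF_y = 0: N_floor = 42.9×9.81 = 420.85 N.
Torques about the foot: N_wall · 6.1 sin 65.2° = 42.9×9.81×3.05 cos 65.2° → N_wall = 97.23 N.
ΣF_x = 0: f_floor = N_wall = 97.23 N.
μ_min = f_floor / N_floor = 97.23 / 420.85 = 0.231.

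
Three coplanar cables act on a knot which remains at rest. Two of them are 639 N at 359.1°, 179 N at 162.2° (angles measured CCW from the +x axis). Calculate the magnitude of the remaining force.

F ≈ 471 N

Sum the known components: ΣF_x = 468.5 N, ΣF_y = 44.68 N.
For equilibrium the remaining force must supply (−ΣF_x, −ΣF_y) = (-468.5, -44.68) N.
Magnitude = √((-468.5)² + (-44.68)²) = 470.6 N; direction = atan2(-44.68, -468.5) = 185.4°.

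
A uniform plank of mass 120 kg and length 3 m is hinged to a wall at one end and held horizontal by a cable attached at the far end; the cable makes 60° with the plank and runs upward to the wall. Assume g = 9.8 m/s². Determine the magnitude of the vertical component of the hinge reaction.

|H_y| ≈ 588 N

Take torques about the hinge: T sin 60° · 3 = 120×9.8×1.5 = 1764 N·m.
So T = 1764 / (0.8660 × 3) = 678.96 N.
ΣF_y = 0: H_y = (120×9.8) − T sin 60° = 1176 − 588 = 588 N.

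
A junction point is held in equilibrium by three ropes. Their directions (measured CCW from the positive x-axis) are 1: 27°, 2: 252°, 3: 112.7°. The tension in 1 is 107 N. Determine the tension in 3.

Resolve: ΣF_x = 107 cos 27° + T_2 cos 252° + T_3 cos 112.7° = 0.
        ΣF_y = 107 sin 27° + T_2 sin 252° + T_3 sin 112.7° = 0.
The known terms sum to (95.34, 48.58) N, so -0.3090 T_2 − 0.3859 T_3 = -95.34 and -0.9511 T_2 + 0.9225 T_3 = -48.58.
Solving simultaneously: T_2 = 163.6 N, T_3 = 116 N.

T_3 ≈ 116 N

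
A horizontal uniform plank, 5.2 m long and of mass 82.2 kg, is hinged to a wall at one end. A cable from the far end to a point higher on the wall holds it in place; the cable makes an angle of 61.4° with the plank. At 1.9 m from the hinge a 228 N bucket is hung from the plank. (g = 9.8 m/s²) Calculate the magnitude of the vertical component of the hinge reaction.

|H_y| ≈ 547 N

Take torques about the hinge: T sin 61.4° · 5.2 = 82.2×9.8×2.6 + 228×1.9 = 2527.7 N·m.
So T = 2527.7 / (0.8780 × 5.2) = 553.64 N.
ΣF_y = 0: H_y = (82.2×9.8 + 228) − T sin 61.4° = 1033.6 − 486.09 = 547.47 N.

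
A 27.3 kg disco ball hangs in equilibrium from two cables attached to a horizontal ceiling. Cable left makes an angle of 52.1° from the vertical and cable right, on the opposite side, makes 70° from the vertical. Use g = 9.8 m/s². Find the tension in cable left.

Angles from the horizontal: cable left is 90° − 52.1° = 37.9°, cable right is 90° − 70° = 20°.
Weight W = 27.3 × 9.8 = 267.5 N acts straight down.
Horizontal: T_left cos 37.9° = T_right cos 20°  →  T_right = 0.8397 T_left.
Vertical: T_left sin 37.9° + T_right sin 20° = 267.5.
Substituting the horizontal relation into the vertical equation gives 0.9015 T_left = 267.5, so T_left = 296.8 N.

T_left ≈ 297 N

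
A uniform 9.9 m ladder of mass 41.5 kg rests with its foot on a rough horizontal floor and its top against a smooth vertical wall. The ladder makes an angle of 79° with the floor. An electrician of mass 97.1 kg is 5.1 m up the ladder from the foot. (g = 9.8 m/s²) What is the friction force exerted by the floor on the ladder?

f ≈ 135 N

Torques about the foot: N_wall · 9.9 sin 79° = 41.5×9.8×4.95 cos 79° + 97.1×9.8×5.1 cos 79° → N_wall = 134.81 N.
ΣF_x = 0: f_floor = N_wall = 134.81 N.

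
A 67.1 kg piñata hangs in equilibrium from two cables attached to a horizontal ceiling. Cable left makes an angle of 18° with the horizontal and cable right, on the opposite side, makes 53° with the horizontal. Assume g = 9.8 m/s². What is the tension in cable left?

Weight W = 67.1 × 9.8 = 657.6 N acts straight down.
Horizontal: T_left cos 18° = T_right cos 53°  →  T_right = 1.58 T_left.
Vertical: T_left sin 18° + T_right sin 53° = 657.6.
Substituting the horizontal relation into the vertical equation gives 1.571 T_left = 657.6, so T_left = 418.5 N.

T_left ≈ 419 N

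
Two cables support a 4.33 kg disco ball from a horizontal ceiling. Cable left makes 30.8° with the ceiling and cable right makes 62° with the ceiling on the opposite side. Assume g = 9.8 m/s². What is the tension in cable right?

Weight W = 4.33 × 9.8 = 42.43 N acts straight down.
Horizontal: T_left cos 30.8° = T_right cos 62°  →  T_left = 0.5466 T_right.
Vertical: T_left sin 30.8° + T_right sin 62° = 42.43.
Substituting the horizontal relation into the vertical equation gives 1.163 T_right = 42.43, so T_right = 36.49 N.

T_right ≈ 36.5 N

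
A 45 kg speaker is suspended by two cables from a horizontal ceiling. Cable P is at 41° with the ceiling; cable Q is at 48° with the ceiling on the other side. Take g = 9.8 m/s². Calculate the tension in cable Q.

Weight W = 45 × 9.8 = 441 N acts straight down.
Horizontal: T_P cos 41° = T_Q cos 48°  →  T_P = 0.8866 T_Q.
Vertical: T_P sin 41° + T_Q sin 48° = 441.
Substituting the horizontal relation into the vertical equation gives 1.325 T_Q = 441, so T_Q = 332.9 N.

T_Q ≈ 333 N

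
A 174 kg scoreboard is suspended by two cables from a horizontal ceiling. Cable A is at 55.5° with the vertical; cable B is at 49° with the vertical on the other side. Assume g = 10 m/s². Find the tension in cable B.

T_B ≈ 1480 N

Angles from the horizontal: cable A is 90° − 55.5° = 34.5°, cable B is 90° − 49° = 41°.
Weight W = 174 × 10 = 1740 N acts straight down.
Horizontal: T_A cos 34.5° = T_B cos 41°  →  T_A = 0.9158 T_B.
Vertical: T_A sin 34.5° + T_B sin 41° = 1740.
Substituting the horizontal relation into the vertical equation gives 1.175 T_B = 1740, so T_B = 1481 N.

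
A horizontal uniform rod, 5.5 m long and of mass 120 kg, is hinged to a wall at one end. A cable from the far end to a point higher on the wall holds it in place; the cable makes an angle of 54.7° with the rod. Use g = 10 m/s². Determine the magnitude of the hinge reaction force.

Take torques about the hinge: T sin 54.7° · 5.5 = 120×10×2.75 = 3300 N·m.
So T = 3300 / (0.8161 × 5.5) = 735.17 N.
ΣF_x = 0: H_x = T cos 54.7° = 424.82 N.
ΣF_y = 0: H_y = (120×10) − T sin 54.7° = 1200 − 600 = 600 N.
|H| = √(H_x² + H_y²) = √((424.82)² + (600)²) = 735.17 N.

|H| ≈ 735 N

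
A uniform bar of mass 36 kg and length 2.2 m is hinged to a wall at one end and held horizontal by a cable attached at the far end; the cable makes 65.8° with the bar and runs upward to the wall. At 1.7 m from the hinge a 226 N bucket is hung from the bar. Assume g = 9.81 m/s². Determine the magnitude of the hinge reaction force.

|H| ≈ 277 N

Take torques about the hinge: T sin 65.8° · 2.2 = 36×9.81×1.1 + 226×1.7 = 772.68 N·m.
So T = 772.68 / (0.9121 × 2.2) = 385.05 N.
ΣF_x = 0: H_x = T cos 65.8° = 157.84 N.
ΣF_y = 0: H_y = (36×9.81 + 226) − T sin 65.8° = 579.16 − 351.22 = 227.94 N.
|H| = √(H_x² + H_y²) = √((157.84)² + (227.94)²) = 277.26 N.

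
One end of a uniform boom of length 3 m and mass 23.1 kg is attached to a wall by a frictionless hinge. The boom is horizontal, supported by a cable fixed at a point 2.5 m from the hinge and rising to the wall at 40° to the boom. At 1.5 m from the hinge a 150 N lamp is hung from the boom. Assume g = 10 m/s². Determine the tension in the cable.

T ≈ 356 N

Take torques about the hinge: T sin 40° · 2.5 = 23.1×10×1.5 + 150×1.5 = 571.5 N·m.
So T = 571.5 / (0.6428 × 2.5) = 355.64 N.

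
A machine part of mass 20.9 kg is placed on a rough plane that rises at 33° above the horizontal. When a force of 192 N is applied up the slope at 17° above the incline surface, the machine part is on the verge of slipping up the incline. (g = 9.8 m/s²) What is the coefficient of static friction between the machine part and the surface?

μ ≈ 0.623

On the verge of sliding up the incline, friction is at its maximum μN and acts down the slope.
Perpendicular to incline: N = W cos 33° − P sin 17° = 171.8 − 56.14 = 115.6 N.
Along incline: P cos 17° − μN = W sin 33° → μ = −(W sin 33° − P cos 17°) / N = 0.6231.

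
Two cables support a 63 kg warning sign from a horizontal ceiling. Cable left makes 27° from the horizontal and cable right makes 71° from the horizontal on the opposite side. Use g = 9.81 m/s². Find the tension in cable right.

T_right ≈ 556 N

Weight W = 63 × 9.81 = 618 N acts straight down.
Horizontal: T_left cos 27° = T_right cos 71°  →  T_left = 0.3654 T_right.
Vertical: T_left sin 27° + T_right sin 71° = 618.
Substituting the horizontal relation into the vertical equation gives 1.111 T_right = 618, so T_right = 556.1 N.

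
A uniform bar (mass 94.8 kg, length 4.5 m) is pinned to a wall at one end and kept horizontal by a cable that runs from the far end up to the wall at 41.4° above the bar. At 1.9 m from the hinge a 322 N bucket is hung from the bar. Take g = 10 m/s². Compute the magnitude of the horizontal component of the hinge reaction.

H_x ≈ 692 N

Take torques about the hinge: T sin 41.4° · 4.5 = 94.8×10×2.25 + 322×1.9 = 2744.8 N·m.
So T = 2744.8 / (0.6613 × 4.5) = 922.34 N.
ΣF_x = 0: H_x = T cos 41.4° = 691.86 N.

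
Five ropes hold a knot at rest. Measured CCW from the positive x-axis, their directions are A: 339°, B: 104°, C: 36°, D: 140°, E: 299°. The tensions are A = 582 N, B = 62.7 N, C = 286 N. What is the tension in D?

T_D ≈ 1880 N

Resolve: ΣF_x = 582 cos 339° + 62.7 cos 104° + 286 cos 36° + T_D cos 140° + T_E cos 299° = 0.
        ΣF_y = 582 sin 339° + 62.7 sin 104° + 286 sin 36° + T_D sin 140° + T_E sin 299° = 0.
The known terms sum to (759.6, 20.37) N, so -0.7660 T_D + 0.4848 T_E = -759.6 and 0.6428 T_D − 0.8746 T_E = -20.37.
Solving simultaneously: T_D = 1881 N, T_E = 1406 N.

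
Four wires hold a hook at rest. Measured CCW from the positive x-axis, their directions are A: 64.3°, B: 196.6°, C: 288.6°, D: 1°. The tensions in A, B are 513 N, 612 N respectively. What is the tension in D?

Resolve: ΣF_x = 513 cos 64.3° + 612 cos 196.6° + T_C cos 288.6° + T_D cos 1° = 0.
        ΣF_y = 513 sin 64.3° + 612 sin 196.6° + T_C sin 288.6° + T_D sin 1° = 0.
The known terms sum to (-364, 287.4) N, so 0.3190 T_C + 0.9998 T_D = 364 and -0.9478 T_C + 0.0175 T_D = -287.4.
Solving simultaneously: T_C = 308.1 N, T_D = 265.8 N.

T_D ≈ 266 N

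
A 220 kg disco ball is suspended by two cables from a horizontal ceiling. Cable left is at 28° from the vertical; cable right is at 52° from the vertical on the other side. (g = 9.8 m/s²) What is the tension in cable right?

T_right ≈ 1030 N

Angles from the horizontal: cable left is 90° − 28° = 62°, cable right is 90° − 52° = 38°.
Weight W = 220 × 9.8 = 2156 N acts straight down.
Horizontal: T_left cos 62° = T_right cos 38°  →  T_left = 1.679 T_right.
Vertical: T_left sin 62° + T_right sin 38° = 2156.
Substituting the horizontal relation into the vertical equation gives 2.098 T_right = 2156, so T_right = 1028 N.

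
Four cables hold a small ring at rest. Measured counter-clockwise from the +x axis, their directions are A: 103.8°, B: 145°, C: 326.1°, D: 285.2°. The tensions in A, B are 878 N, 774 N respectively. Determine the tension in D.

Resolve: ΣF_x = 878 cos 103.8° + 774 cos 145° + T_C cos 326.1° + T_D cos 285.2° = 0.
        ΣF_y = 878 sin 103.8° + 774 sin 145° + T_C sin 326.1° + T_D sin 285.2° = 0.
The known terms sum to (-843.5, 1297) N, so 0.8300 T_C + 0.2622 T_D = 843.5 and -0.5577 T_C − 0.9650 T_D = -1297.
Solving simultaneously: T_C = 723.9 N, T_D = 925.2 N.

T_D ≈ 925 N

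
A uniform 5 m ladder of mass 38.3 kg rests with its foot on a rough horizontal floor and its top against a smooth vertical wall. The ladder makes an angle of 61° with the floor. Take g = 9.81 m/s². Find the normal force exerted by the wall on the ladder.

N_wall ≈ 104 N

Torques about the foot: N_wall · 5 sin 61° = 38.3×9.81×2.5 cos 61° → N_wall = 104.13 N.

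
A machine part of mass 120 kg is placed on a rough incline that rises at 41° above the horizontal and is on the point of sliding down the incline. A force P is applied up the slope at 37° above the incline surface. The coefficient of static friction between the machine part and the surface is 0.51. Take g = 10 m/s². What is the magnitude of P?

On the verge of sliding down the incline, friction equals μN and acts up the slope.
Perpendicular: N + P sin 37° = W cos 41° = 905.7 N.
Along incline: P cos 37° + μN = W sin 41° with W sin 41° = 787.3 N.
Solving the pair for P and N: P = 661.7 N, N = 507.4 N (and f = μN = 258.8 N).

P ≈ 662 N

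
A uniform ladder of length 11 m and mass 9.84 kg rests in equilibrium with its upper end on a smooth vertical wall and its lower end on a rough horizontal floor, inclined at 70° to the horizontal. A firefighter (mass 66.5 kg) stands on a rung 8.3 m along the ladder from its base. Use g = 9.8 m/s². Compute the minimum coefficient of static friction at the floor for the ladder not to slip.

ΣF_y = 0: N_floor = 9.84×9.8 + 66.5×9.8 = 748.13 N.
Torques about the foot: N_wall · 11 sin 70° = 9.84×9.8×5.5 cos 70° + 66.5×9.8×8.3 cos 70° → N_wall = 196.53 N.
ΣF_x = 0: f_floor = N_wall = 196.53 N.
μ_min = f_floor / N_floor = 196.53 / 748.13 = 0.2627.

μ_min ≈ 0.263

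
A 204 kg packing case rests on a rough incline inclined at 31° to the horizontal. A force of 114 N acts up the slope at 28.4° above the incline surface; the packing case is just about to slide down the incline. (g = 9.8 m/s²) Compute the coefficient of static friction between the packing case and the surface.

μ ≈ 0.560

On the verge of sliding down the incline, friction is at its maximum μN and acts up the slope.
Perpendicular to incline: N = W cos 31° − P sin 28.4° = 1714 − 54.22 = 1659 N.
Along incline: P cos 28.4° + μN = W sin 31° → μ = (W sin 31° − P cos 28.4°) / N = 0.5601.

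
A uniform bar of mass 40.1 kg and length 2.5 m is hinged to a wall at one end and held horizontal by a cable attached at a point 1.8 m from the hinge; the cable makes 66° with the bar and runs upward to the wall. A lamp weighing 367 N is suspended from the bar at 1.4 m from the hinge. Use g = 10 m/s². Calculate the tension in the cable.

Take torques about the hinge: T sin 66° · 1.8 = 40.1×10×1.25 + 367×1.4 = 1015 N·m.
So T = 1015 / (0.9135 × 1.8) = 617.28 N.

T ≈ 617 N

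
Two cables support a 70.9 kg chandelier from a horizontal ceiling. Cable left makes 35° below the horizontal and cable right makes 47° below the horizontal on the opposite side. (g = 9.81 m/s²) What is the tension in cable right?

T_right ≈ 575 N

Weight W = 70.9 × 9.81 = 695.5 N acts straight down.
Horizontal: T_left cos 35° = T_right cos 47°  →  T_left = 0.8326 T_right.
Vertical: T_left sin 35° + T_right sin 47° = 695.5.
Substituting the horizontal relation into the vertical equation gives 1.209 T_right = 695.5, so T_right = 575.3 N.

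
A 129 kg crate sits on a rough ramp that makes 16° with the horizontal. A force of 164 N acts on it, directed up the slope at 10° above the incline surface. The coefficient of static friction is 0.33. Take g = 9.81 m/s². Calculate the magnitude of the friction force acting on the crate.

Axes along / perpendicular to the incline. W sin 16° = 348.8 N down-slope; W cos 16° = 1216 N into the surface.
Perpendicular: N = W cos 16° − P sin 10° = 1216 − 28.48 = 1188 N.
Along incline: P cos 10° + f = W sin 16° (friction acts up-slope) → f = 348.8 − 161.5 = 187.3 N.
|f| = 187.3 N ≤ μN = 392 N, so the crate is indeed static.

f ≈ 187 N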